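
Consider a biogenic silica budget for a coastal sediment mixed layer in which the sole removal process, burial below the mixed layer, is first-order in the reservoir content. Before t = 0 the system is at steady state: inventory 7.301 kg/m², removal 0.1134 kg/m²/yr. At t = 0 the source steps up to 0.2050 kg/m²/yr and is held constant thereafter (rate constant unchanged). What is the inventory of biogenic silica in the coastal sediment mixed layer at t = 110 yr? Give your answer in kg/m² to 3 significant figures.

The sink rate constant is k = F₀/M₀ = 0.1134/7.301 = 0.01553 yr⁻¹.
Solving dM/dt = F₁ − kM with M(0) = M₀ gives M(t) = F₁/k + (M₀ − F₁/k)·e^(−kt).
F₁/k = 0.2050/0.01553 = 13.198 kg/m²; kt = 0.01553 × 110 = 1.709, e^(−kt) = 0.1811.
M(110) = 13.198 + (7.301 − 13.198) × 0.1811 = 13.198 − 1.068 = 12.130 kg/m².

12.1 kg/m²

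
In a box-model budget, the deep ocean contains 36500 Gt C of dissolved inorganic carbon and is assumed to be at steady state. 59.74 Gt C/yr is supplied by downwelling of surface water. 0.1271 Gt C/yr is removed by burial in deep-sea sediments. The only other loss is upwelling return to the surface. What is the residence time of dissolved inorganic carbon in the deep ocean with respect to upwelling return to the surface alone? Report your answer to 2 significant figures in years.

At steady state ΣF_in = ΣF_out.
ΣF_in = 59.740 Gt C/yr.
Upwelling return to the surface flux = ΣF_in − (0.1271) = 59.740 − 0.1271 = 59.61 Gt C/yr.
τ = M / F = 36500 / 59.61 = 612.3 yr.

610 yr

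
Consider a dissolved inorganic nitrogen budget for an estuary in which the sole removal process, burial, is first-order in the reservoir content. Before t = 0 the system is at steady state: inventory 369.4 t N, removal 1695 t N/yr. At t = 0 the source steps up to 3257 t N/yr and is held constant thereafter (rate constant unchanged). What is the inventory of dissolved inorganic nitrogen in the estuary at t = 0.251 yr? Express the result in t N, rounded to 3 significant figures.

τ = M₀/F₀ = 369.4/1695 = 0.2179 yr; rate constant k = 1/τ.
New steady state M_∞ = F₁/k = F₁·τ = 3257 × 0.2179 = 709.81 t N.
M(t) = M_∞ + (M₀ − M_∞)·e^(−t/τ); t/τ = 0.251/0.2179 = 1.152, so e^(−t/τ) = 0.3161.
M(t) = 709.81 − 340.4 × 0.3161 = 602.21 t N.

602 t N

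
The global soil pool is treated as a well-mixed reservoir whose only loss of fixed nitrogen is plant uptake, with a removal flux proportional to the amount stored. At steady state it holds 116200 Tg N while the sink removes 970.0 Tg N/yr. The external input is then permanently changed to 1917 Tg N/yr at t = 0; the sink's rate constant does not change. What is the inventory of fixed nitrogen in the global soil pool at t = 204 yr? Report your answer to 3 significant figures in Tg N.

209000 Tg N

The sink rate constant is k = F₀/M₀ = 970.0/116200 = 0.008348 yr⁻¹.
Solving dM/dt = F₁ − kM with M(0) = M₀ gives M(t) = F₁/k + (M₀ − F₁/k)·e^(−kt).
F₁/k = 1917/0.008348 = 229640 Tg N; kt = 0.008348 × 204 = 1.703, e^(−kt) = 0.1821.
M(204) = 229640 + (116200 − 229640) × 0.1821 = 229640 − 20660 = 208980 Tg N.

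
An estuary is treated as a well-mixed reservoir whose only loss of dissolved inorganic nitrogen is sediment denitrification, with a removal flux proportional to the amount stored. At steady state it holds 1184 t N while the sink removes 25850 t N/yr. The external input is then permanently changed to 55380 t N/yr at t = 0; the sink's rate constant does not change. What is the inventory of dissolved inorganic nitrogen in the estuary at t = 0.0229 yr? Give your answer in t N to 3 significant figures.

1720 t N

Residence time τ = M₀/F₀ = 0.04580 yr. The eventual steady state is M_∞ = M₀·(F₁/F₀) = 1184 × 55380/25850 = 2536.6 t N.
The anomaly ΔM(t) = M(t) − M_∞ decays as ΔM₀·e^(−t/τ) with ΔM₀ = 1184 − 2536.6 = −1353 t N.
At t = 0.0229 yr, e^(−t/τ) = e^(−0.5000) = 0.6065, so ΔM = −820.4 t N and M = 2536.6 − 820.4 = 1716.2 t N.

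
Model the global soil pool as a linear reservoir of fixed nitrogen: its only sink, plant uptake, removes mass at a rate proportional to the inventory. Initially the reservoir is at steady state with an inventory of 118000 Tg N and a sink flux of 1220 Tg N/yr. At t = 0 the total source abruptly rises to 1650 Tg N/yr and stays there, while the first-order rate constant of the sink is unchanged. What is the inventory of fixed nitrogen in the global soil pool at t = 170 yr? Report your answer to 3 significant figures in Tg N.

152000 Tg N

Residence time τ = M₀/F₀ = 96.72 yr. The eventual steady state is M_∞ = M₀·(F₁/F₀) = 118000 × 1650/1220 = 159590 Tg N.
The anomaly ΔM(t) = M(t) − M_∞ decays as ΔM₀·e^(−t/τ) with ΔM₀ = 118000 − 159590 = −41590 Tg N.
At t = 170 yr, e^(−t/τ) = e^(−1.758) = 0.1725, so ΔM = −7172 Tg N and M = 159590 − 7172 = 152420 Tg N.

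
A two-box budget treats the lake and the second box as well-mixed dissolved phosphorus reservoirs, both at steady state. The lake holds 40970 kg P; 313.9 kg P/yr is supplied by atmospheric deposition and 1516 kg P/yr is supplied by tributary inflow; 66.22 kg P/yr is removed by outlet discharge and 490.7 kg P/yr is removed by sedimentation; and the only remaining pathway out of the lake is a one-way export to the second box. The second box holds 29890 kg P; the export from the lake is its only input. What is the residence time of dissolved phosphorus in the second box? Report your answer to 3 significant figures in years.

Balance the lake: ΣF_in = 313.9 + 1516 = 1829.9 kg P/yr.
Export to the second box = ΣF_in − (66.22 + 490.7) = 1273.0 kg P/yr.
At steady state the output of the second box equals its input, 1273.0 kg P/yr.
τ = M / F = 29890 / 1273.0 = 23.48 yr.

23.5 yr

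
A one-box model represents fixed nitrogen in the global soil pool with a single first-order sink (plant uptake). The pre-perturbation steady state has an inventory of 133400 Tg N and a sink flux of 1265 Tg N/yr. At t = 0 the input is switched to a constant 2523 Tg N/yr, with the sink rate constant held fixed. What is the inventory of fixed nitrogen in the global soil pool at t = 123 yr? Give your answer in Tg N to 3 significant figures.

225000 Tg N

The sink rate constant is k = F₀/M₀ = 1265/133400 = 0.009483 yr⁻¹.
Solving dM/dt = F₁ − kM with M(0) = M₀ gives M(t) = F₁/k + (M₀ − F₁/k)·e^(−kt).
F₁/k = 2523/0.009483 = 266060 Tg N; kt = 0.009483 × 123 = 1.166, e^(−kt) = 0.3115.
M(123) = 266060 + (133400 − 266060) × 0.3115 = 266060 − 41320 = 224740 Tg N.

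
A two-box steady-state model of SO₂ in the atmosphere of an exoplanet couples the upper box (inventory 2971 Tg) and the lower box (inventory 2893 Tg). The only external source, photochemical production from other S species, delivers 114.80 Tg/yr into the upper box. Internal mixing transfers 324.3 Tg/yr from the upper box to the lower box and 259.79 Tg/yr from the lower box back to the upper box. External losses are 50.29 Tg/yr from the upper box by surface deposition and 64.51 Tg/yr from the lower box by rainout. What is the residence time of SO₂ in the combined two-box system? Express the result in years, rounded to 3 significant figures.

For the system as a whole, the A↔B exchange is internal and contributes nothing to the throughput; only the external sinks remove mass.
M_total = 2971 + 2893 = 5864.0 Tg.
ΣF_external_out = 50.29 + 64.51 = 114.80 Tg/yr.
τ = M_total / ΣF_ext = 5864.0 / 114.80 = 51.08 yr.

51.1 yr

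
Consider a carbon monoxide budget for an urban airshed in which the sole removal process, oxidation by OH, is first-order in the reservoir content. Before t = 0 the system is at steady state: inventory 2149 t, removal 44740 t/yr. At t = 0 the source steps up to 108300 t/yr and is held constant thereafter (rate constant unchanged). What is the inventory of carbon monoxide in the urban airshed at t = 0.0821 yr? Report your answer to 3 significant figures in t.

4650 t

τ = M₀/F₀ = 2149/44740 = 0.04803 yr; rate constant k = 1/τ.
New steady state M_∞ = F₁/k = F₁·τ = 108300 × 0.04803 = 5202.0 t.
M(t) = M_∞ + (M₀ − M_∞)·e^(−t/τ); t/τ = 0.0821/0.04803 = 1.709, so e^(−t/τ) = 0.1810.
M(t) = 5202.0 − 3053 × 0.1810 = 4649.4 t.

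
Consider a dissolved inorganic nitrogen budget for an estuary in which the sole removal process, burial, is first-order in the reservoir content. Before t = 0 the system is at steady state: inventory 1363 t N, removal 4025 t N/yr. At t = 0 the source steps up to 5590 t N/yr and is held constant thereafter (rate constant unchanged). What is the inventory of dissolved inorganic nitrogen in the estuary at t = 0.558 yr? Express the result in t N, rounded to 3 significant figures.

The sink rate constant is k = F₀/M₀ = 4025/1363 = 2.953 yr⁻¹.
Solving dM/dt = F₁ − kM with M(0) = M₀ gives M(t) = F₁/k + (M₀ − F₁/k)·e^(−kt).
F₁/k = 5590/2.953 = 1893.0 t N; kt = 2.953 × 0.558 = 1.648, e^(−kt) = 0.1925.
M(0.558) = 1893.0 + (1363 − 1893.0) × 0.1925 = 1893.0 − 102.0 = 1791.0 t N.

1790 t N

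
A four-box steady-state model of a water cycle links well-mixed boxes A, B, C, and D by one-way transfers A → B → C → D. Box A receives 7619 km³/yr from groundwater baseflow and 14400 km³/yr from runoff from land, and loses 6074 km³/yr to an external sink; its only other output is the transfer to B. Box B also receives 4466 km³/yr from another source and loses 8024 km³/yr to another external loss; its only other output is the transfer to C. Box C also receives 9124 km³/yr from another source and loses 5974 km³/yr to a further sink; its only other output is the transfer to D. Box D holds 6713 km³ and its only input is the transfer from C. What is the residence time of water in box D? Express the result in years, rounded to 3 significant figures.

0.432 yr

Box A: F(A→B) = (7619 + 14400) − 6074 = 15945 km³/yr.
Box B: F(B→C) = (15945 + 4466) − 8024 = 12387 km³/yr.
Box C: F(C→D) = (12387 + 9124) − 5974 = 15537 km³/yr.
Box D throughput = its input = 15537 km³/yr; τ = 6713 / 15537 = 0.4321 yr.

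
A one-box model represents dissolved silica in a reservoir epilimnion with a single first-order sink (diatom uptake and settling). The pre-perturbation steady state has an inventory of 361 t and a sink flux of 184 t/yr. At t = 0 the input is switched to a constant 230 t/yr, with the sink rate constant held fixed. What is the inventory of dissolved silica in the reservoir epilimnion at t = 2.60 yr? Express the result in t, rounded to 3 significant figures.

427 t

Residence time τ = M₀/F₀ = 1.962 yr. The eventual steady state is M_∞ = M₀·(F₁/F₀) = 361 × 230/184 = 451.25 t.
The anomaly ΔM(t) = M(t) − M_∞ decays as ΔM₀·e^(−t/τ) with ΔM₀ = 361 − 451.25 = −90.25 t.
At t = 2.60 yr, e^(−t/τ) = e^(−1.325) = 0.2657, so ΔM = −23.98 t and M = 451.25 − 23.98 = 427.27 t.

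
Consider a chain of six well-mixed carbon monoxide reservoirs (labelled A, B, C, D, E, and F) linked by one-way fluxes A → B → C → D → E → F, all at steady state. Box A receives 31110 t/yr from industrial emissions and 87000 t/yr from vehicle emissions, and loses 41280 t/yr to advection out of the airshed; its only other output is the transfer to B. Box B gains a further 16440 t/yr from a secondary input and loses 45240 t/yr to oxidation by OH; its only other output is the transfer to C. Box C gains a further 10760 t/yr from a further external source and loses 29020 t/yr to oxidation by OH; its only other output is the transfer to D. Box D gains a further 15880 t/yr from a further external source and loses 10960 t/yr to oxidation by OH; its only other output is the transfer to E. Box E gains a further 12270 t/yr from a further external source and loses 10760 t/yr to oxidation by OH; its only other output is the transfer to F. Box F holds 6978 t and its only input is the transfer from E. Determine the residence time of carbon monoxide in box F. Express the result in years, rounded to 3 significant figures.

Box A: F(A→B) = (31110 + 87000) − 41280 = 76830 t/yr.
Box B: F(B→C) = (76830 + 16440) − 45240 = 48030 t/yr.
Box C: F(C→D) = (48030 + 10760) − 29020 = 29770 t/yr.
Box D: F(D→E) = (29770 + 15880) − 10960 = 34690 t/yr.
Box E: F(E→F) = (34690 + 12270) − 10760 = 36200 t/yr.
Box F throughput = its input = 36200 t/yr; τ = 6978 / 36200 = 0.1928 yr.

0.193 yr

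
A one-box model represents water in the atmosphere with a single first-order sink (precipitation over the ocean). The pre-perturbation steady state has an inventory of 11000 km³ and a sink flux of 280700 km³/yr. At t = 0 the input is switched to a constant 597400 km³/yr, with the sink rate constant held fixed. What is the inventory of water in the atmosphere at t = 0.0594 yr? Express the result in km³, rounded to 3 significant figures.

τ = M₀/F₀ = 11000/280700 = 0.03919 yr; rate constant k = 1/τ.
New steady state M_∞ = F₁/k = F₁·τ = 597400 × 0.03919 = 23411 km³.
M(t) = M_∞ + (M₀ − M_∞)·e^(−t/τ); t/τ = 0.0594/0.03919 = 1.516, so e^(−t/τ) = 0.2196.
M(t) = 23411 − 12410 × 0.2196 = 20685 km³.

20700 km³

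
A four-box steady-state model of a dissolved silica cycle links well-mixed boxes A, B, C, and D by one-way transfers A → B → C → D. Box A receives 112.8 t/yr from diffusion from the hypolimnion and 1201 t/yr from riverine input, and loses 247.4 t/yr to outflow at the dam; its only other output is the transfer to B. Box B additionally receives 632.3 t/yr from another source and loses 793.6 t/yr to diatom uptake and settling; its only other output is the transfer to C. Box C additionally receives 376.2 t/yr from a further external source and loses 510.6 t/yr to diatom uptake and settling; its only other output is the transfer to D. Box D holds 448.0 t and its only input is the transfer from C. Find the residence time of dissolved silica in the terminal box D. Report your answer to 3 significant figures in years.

Box A: F(A→B) = (112.8 + 1201) − 247.4 = 1066.4 t/yr.
Box B: F(B→C) = (1066.4 + 632.3) − 793.6 = 905.10 t/yr.
Box C: F(C→D) = (905.10 + 376.2) − 510.6 = 770.70 t/yr.
Box D throughput = its input = 770.70 t/yr; τ = 448.0 / 770.70 = 0.5813 yr.

0.581 yr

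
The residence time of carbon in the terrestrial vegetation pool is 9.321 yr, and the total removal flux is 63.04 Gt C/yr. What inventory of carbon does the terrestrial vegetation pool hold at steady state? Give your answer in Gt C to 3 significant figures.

τ = M/F ⇒ M = τ × F = 9.321 × 63.04 = 587.6 Gt C.

588 Gt C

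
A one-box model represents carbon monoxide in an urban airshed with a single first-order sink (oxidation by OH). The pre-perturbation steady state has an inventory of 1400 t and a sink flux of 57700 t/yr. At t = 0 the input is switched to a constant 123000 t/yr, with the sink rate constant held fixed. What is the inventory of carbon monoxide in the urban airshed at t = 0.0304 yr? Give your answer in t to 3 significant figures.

2530 t

Residence time τ = M₀/F₀ = 0.02426 yr. The eventual steady state is M_∞ = M₀·(F₁/F₀) = 1400 × 123000/57700 = 2984.4 t.
The anomaly ΔM(t) = M(t) − M_∞ decays as ΔM₀·e^(−t/τ) with ΔM₀ = 1400 − 2984.4 = −1584 t.
At t = 0.0304 yr, e^(−t/τ) = e^(−1.253) = 0.2857, so ΔM = −452.6 t and M = 2984.4 − 452.6 = 2531.8 t.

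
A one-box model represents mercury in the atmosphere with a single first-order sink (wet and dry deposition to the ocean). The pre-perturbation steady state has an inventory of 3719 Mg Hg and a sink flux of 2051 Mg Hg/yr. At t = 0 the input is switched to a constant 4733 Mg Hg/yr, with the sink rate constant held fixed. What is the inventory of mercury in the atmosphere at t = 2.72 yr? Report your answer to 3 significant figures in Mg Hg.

The sink rate constant is k = F₀/M₀ = 2051/3719 = 0.5515 yr⁻¹.
Solving dM/dt = F₁ − kM with M(0) = M₀ gives M(t) = F₁/k + (M₀ − F₁/k)·e^(−kt).
F₁/k = 4733/0.5515 = 8582.2 Mg Hg; kt = 0.5515 × 2.72 = 1.500, e^(−kt) = 0.2231.
M(2.72) = 8582.2 + (3719 − 8582.2) × 0.2231 = 8582.2 − 1085 = 7497.1 Mg Hg.

7500 Mg Hg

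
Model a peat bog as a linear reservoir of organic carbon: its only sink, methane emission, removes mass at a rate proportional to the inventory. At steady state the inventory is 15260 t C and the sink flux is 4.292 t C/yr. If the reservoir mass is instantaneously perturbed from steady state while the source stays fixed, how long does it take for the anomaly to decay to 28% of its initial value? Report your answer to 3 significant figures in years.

For a linear reservoir the anomaly decays as exp(−t/τ) with τ = M/F = 15260/4.292 = 3555 yr.
exp(−t/τ) = 0.28 ⇒ t = −τ ln(0.28) = 3555 × 1.273 = 4526 yr.

4530 yr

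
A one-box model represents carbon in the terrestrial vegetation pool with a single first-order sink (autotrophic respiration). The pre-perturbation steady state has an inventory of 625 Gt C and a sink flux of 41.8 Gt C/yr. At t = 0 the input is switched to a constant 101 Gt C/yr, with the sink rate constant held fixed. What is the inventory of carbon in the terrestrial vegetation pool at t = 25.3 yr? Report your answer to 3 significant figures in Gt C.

The sink rate constant is k = F₀/M₀ = 41.8/625 = 0.06688 yr⁻¹.
Solving dM/dt = F₁ − kM with M(0) = M₀ gives M(t) = F₁/k + (M₀ − F₁/k)·e^(−kt).
F₁/k = 101/0.06688 = 1510.2 Gt C; kt = 0.06688 × 25.3 = 1.692, e^(−kt) = 0.1841.
M(25.3) = 1510.2 + (625 − 1510.2) × 0.1841 = 1510.2 − 163.0 = 1347.2 Gt C.

1350 Gt C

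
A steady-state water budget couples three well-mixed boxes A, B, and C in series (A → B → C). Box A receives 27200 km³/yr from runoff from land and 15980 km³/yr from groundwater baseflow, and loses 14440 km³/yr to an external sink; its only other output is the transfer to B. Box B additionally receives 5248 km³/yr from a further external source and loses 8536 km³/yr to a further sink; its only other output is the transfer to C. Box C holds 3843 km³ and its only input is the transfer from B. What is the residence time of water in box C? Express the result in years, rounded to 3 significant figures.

0.151 yr

Box A: F(A→B) = (27200 + 15980) − 14440 = 28740 km³/yr.
Box B: F(B→C) = (28740 + 5248) − 8536 = 25452 km³/yr.
Box C throughput = its input = 25452 km³/yr; τ = 3843 / 25452 = 0.1510 yr.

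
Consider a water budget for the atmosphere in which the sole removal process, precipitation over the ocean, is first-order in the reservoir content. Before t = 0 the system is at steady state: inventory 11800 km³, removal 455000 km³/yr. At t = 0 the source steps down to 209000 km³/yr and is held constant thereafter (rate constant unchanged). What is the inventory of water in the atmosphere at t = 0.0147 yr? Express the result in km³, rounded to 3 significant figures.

9040 km³

τ = M₀/F₀ = 11800/455000 = 0.02593 yr; rate constant k = 1/τ.
New steady state M_∞ = F₁/k = F₁·τ = 209000 × 0.02593 = 5420.2 km³.
M(t) = M_∞ + (M₀ − M_∞)·e^(−t/τ); t/τ = 0.0147/0.02593 = 0.5668, so e^(−t/τ) = 0.5673.
M(t) = 5420.2 + 6380 × 0.5673 = 9039.6 km³.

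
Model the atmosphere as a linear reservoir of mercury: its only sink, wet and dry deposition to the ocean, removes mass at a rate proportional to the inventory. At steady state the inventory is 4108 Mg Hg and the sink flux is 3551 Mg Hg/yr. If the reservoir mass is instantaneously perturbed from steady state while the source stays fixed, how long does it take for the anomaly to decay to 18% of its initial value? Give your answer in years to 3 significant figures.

1.98 yr

For a linear reservoir the anomaly decays as exp(−t/τ) with τ = M/F = 4108/3551 = 1.157 yr.
exp(−t/τ) = 0.18 ⇒ t = −τ ln(0.18) = 1.157 × 1.715 = 1.984 yr.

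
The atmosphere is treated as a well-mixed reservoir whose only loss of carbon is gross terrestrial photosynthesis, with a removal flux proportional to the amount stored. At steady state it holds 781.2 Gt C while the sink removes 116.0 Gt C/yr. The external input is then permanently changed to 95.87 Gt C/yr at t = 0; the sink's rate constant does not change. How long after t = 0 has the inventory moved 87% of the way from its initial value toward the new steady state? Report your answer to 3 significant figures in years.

τ = M₀/F₀ = 781.2/116.0 = 6.734 yr.
The remaining gap fraction is e^(−t/τ); 87% covered ⇒ e^(−t/τ) = 0.130.
t = −τ ln(0.130) = 6.734 × 2.040 = 13.74 yr.

13.7 yr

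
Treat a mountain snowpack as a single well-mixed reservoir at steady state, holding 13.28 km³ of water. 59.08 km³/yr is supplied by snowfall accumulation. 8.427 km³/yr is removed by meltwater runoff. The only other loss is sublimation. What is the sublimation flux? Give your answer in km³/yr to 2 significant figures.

At steady state ΣF_in = ΣF_out.
ΣF_in = 59.080 km³/yr.
Sublimation flux = ΣF_in − (8.427) = 59.080 − 8.427 = 50.65 km³/yr.

51 km³/yr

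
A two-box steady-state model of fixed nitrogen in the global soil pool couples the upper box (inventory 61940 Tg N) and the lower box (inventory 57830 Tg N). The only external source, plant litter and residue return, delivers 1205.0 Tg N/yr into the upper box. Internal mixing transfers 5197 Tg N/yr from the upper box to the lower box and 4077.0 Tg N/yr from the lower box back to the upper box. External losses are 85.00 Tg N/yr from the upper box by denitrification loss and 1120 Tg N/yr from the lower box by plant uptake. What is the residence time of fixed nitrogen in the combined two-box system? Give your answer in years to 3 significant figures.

Residence time in the combined system uses the total inventory and the total *external* removal — internal exchanges between the two boxes cancel.
M_total = 61940 + 57830 = 119770 Tg N.
ΣF_external_out = 85.00 + 1120 = 1205.0 Tg N/yr.
τ = M_total / ΣF_ext = 119770 / 1205.0 = 99.39 yr.

99.4 yr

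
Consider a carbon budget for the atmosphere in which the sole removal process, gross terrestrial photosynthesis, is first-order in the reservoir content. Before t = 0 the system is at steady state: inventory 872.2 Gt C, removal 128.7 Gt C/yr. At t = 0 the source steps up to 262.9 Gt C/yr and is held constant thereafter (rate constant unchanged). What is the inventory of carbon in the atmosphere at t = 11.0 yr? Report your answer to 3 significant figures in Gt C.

1600 Gt C

τ = M₀/F₀ = 872.2/128.7 = 6.777 yr; rate constant k = 1/τ.
New steady state M_∞ = F₁/k = F₁·τ = 262.9 × 6.777 = 1781.7 Gt C.
M(t) = M_∞ + (M₀ − M_∞)·e^(−t/τ); t/τ = 11.0/6.777 = 1.623, so e^(−t/τ) = 0.1973.
M(t) = 1781.7 − 909.5 × 0.1973 = 1602.3 Gt C.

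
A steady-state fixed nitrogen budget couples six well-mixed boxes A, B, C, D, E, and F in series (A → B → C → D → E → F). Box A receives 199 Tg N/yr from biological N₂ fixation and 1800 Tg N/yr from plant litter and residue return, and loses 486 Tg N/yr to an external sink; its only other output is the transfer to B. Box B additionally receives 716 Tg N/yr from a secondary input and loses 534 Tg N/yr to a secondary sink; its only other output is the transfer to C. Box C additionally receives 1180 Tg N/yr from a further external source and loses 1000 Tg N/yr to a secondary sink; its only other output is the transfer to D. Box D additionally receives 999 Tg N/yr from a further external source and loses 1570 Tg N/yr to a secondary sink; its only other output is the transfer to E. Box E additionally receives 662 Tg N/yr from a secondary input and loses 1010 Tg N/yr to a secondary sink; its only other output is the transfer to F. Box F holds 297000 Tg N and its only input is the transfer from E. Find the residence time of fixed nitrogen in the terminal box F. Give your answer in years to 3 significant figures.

311 yr

Box A: F(A→B) = (199 + 1800) − 486 = 1513.0 Tg N/yr.
Box B: F(B→C) = (1513.0 + 716) − 534 = 1695.0 Tg N/yr.
Box C: F(C→D) = (1695.0 + 1180) − 1000 = 1875.0 Tg N/yr.
Box D: F(D→E) = (1875.0 + 999) − 1570 = 1304.0 Tg N/yr.
Box E: F(E→F) = (1304.0 + 662) − 1010 = 956.00 Tg N/yr.
Box F throughput = its input = 956.00 Tg N/yr; τ = 297000 / 956.00 = 310.7 yr.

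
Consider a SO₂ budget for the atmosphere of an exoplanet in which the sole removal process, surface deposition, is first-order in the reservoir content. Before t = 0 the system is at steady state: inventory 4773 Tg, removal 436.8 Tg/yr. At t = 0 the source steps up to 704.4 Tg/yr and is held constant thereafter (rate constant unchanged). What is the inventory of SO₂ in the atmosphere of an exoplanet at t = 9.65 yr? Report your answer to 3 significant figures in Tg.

6490 Tg

The sink rate constant is k = F₀/M₀ = 436.8/4773 = 0.09151 yr⁻¹.
Solving dM/dt = F₁ − kM with M(0) = M₀ gives M(t) = F₁/k + (M₀ − F₁/k)·e^(−kt).
F₁/k = 704.4/0.09151 = 7697.1 Tg; kt = 0.09151 × 9.65 = 0.8831, e^(−kt) = 0.4135.
M(9.65) = 7697.1 + (4773 − 7697.1) × 0.4135 = 7697.1 − 1209 = 6488.0 Tg.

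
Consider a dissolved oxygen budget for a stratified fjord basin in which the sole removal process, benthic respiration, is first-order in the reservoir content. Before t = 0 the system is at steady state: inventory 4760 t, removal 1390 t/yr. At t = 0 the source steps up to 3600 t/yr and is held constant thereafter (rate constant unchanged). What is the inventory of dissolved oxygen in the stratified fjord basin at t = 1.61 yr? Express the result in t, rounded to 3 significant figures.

7600 t

The sink rate constant is k = F₀/M₀ = 1390/4760 = 0.2920 yr⁻¹.
Solving dM/dt = F₁ − kM with M(0) = M₀ gives M(t) = F₁/k + (M₀ − F₁/k)·e^(−kt).
F₁/k = 3600/0.2920 = 12328 t; kt = 0.2920 × 1.61 = 0.4701, e^(−kt) = 0.6249.
M(1.61) = 12328 + (4760 − 12328) × 0.6249 = 12328 − 4729 = 7598.7 t.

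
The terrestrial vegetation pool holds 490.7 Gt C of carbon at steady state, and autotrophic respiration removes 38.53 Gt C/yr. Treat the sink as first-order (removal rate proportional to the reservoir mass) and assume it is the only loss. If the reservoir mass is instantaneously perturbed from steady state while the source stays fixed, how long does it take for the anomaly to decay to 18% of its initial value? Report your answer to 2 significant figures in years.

For a linear reservoir the anomaly decays as exp(−t/τ) with τ = M/F = 490.7/38.53 = 12.74 yr.
exp(−t/τ) = 0.18 ⇒ t = −τ ln(0.18) = 12.74 × 1.715 = 21.84 yr.

22 yr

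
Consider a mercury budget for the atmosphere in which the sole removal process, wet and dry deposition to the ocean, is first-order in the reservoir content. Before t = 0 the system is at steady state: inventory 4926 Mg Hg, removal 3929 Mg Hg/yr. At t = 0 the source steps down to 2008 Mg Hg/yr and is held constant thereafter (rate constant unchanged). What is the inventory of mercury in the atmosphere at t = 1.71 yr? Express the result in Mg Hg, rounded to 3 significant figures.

τ = M₀/F₀ = 4926/3929 = 1.254 yr; rate constant k = 1/τ.
New steady state M_∞ = F₁/k = F₁·τ = 2008 × 1.254 = 2517.5 Mg Hg.
M(t) = M_∞ + (M₀ − M_∞)·e^(−t/τ); t/τ = 1.71/1.254 = 1.364, so e^(−t/τ) = 0.2557.
M(t) = 2517.5 + 2408 × 0.2557 = 3133.3 Mg Hg.

3130 Mg Hg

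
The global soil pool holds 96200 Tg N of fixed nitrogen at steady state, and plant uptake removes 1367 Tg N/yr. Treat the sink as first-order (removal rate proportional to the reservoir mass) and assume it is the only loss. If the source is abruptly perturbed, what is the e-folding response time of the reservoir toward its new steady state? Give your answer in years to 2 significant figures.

For a linear reservoir the response time equals the residence time τ = M/F.
τ = 96200 / 1367 = 70.37 yr.

70 yr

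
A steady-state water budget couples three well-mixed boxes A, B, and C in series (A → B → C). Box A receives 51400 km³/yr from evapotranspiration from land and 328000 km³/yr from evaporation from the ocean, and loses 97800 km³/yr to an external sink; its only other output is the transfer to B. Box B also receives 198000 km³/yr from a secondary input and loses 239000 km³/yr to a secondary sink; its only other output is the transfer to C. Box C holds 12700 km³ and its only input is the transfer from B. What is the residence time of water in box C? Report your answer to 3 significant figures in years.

0.0528 yr

Box A: F(A→B) = (51400 + 328000) − 97800 = 281600 km³/yr.
Box B: F(B→C) = (281600 + 198000) − 239000 = 240600 km³/yr.
Box C throughput = its input = 240600 km³/yr; τ = 12700 / 240600 = 0.05278 yr.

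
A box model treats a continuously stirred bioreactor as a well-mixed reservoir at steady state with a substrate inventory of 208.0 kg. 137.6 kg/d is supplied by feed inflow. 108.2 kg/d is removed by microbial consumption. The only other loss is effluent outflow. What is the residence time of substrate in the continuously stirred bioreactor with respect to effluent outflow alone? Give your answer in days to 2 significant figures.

7.1 d

At steady state ΣF_in = ΣF_out.
ΣF_in = 137.60 kg/d.
Effluent outflow flux = ΣF_in − (108.2) = 137.60 − 108.2 = 29.40 kg/d.
τ = M / F = 208.0 / 29.40 = 7.075 d.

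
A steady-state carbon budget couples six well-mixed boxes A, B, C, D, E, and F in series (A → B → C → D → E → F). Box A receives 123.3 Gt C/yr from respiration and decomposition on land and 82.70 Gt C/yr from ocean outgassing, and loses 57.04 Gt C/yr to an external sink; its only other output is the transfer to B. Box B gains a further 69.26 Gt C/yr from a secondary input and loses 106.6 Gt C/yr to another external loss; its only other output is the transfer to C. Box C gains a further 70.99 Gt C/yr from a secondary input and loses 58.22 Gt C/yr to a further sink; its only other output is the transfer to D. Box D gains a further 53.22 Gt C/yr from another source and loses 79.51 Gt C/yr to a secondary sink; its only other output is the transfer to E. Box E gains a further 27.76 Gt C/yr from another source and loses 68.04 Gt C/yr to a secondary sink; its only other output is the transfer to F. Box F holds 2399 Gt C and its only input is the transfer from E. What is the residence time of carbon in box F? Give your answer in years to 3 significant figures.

41.5 yr

Box A: F(A→B) = (123.3 + 82.70) − 57.04 = 148.96 Gt C/yr.
Box B: F(B→C) = (148.96 + 69.26) − 106.6 = 111.62 Gt C/yr.
Box C: F(C→D) = (111.62 + 70.99) − 58.22 = 124.39 Gt C/yr.
Box D: F(D→E) = (124.39 + 53.22) − 79.51 = 98.100 Gt C/yr.
Box E: F(E→F) = (98.100 + 27.76) − 68.04 = 57.820 Gt C/yr.
Box F throughput = its input = 57.820 Gt C/yr; τ = 2399 / 57.820 = 41.49 yr.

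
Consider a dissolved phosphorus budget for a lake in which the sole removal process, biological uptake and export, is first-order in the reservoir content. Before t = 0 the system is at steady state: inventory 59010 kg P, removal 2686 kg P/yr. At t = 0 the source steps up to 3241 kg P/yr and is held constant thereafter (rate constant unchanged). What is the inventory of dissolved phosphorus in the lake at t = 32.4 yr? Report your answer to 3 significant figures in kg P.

The sink rate constant is k = F₀/M₀ = 2686/59010 = 0.04552 yr⁻¹.
Solving dM/dt = F₁ − kM with M(0) = M₀ gives M(t) = F₁/k + (M₀ − F₁/k)·e^(−kt).
F₁/k = 3241/0.04552 = 71203 kg P; kt = 0.04552 × 32.4 = 1.475, e^(−kt) = 0.2288.
M(32.4) = 71203 + (59010 − 71203) × 0.2288 = 71203 − 2790 = 68413 kg P.

68400 kg P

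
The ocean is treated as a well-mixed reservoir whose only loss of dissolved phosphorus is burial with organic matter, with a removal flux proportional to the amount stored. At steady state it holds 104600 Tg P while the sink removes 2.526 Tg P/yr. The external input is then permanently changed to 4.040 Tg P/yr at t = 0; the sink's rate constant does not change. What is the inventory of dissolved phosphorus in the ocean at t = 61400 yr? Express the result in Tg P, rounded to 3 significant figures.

153000 Tg P

τ = M₀/F₀ = 104600/2.526 = 41410 yr; rate constant k = 1/τ.
New steady state M_∞ = F₁/k = F₁·τ = 4.040 × 41410 = 167290 Tg P.
M(t) = M_∞ + (M₀ − M_∞)·e^(−t/τ); t/τ = 61400/41410 = 1.483, so e^(−t/τ) = 0.2270.
M(t) = 167290 − 62690 × 0.2270 = 153060 Tg P.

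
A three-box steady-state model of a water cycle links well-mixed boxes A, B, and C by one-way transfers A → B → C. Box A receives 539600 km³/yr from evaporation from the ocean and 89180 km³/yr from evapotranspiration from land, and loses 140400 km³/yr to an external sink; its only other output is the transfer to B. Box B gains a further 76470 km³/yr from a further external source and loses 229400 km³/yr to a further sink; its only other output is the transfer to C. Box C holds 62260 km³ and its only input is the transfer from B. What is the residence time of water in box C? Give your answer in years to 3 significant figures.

Box A: F(A→B) = (539600 + 89180) − 140400 = 488380 km³/yr.
Box B: F(B→C) = (488380 + 76470) − 229400 = 335450 km³/yr.
Box C throughput = its input = 335450 km³/yr; τ = 62260 / 335450 = 0.1856 yr.

0.186 yr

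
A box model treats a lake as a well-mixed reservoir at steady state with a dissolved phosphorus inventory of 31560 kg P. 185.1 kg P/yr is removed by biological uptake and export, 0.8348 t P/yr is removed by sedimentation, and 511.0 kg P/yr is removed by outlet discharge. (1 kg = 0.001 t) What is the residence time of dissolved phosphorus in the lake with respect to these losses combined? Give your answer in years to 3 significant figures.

20.6 yr

Convert the sedimentation flux: 0.8348 t P/yr = 834.8 kg P/yr.
Total removal = 185.1 + 834.8 + 511.0 = 1530.9 kg P/yr.
τ = M / ΣF_out = 31560 / 1530.9 = 20.62 yr.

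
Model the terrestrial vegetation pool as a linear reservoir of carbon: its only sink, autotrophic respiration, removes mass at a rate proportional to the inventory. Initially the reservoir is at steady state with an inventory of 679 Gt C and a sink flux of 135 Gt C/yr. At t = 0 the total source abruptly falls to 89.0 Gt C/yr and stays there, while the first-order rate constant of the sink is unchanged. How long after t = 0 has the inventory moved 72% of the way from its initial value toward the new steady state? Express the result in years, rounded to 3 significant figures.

6.40 yr

τ = M₀/F₀ = 679/135 = 5.030 yr.
The remaining gap fraction is e^(−t/τ); 72% covered ⇒ e^(−t/τ) = 0.280.
t = −τ ln(0.280) = 5.030 × 1.273 = 6.403 yr.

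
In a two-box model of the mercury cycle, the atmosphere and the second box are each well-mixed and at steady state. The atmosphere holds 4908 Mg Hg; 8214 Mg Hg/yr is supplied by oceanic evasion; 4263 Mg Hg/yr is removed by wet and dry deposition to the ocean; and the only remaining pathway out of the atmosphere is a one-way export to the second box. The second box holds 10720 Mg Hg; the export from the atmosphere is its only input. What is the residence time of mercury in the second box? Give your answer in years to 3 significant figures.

Balance the atmosphere: ΣF_in = 8214.0 Mg Hg/yr.
Export to the second box = ΣF_in − (4263) = 3951.0 Mg Hg/yr.
At steady state the output of the second box equals its input, 3951.0 Mg Hg/yr.
τ = M / F = 10720 / 3951.0 = 2.713 yr.

2.71 yr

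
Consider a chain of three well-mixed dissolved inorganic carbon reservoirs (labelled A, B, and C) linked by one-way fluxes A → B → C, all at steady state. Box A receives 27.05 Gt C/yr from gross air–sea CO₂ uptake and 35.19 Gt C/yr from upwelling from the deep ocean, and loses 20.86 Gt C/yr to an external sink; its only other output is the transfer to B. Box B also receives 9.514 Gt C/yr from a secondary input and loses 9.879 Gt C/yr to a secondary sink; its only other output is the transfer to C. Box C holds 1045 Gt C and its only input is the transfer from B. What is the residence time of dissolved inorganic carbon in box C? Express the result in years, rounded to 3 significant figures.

Box A: F(A→B) = (27.05 + 35.19) − 20.86 = 41.380 Gt C/yr.
Box B: F(B→C) = (41.380 + 9.514) − 9.879 = 41.015 Gt C/yr.
Box C throughput = its input = 41.015 Gt C/yr; τ = 1045 / 41.015 = 25.48 yr.

25.5 yr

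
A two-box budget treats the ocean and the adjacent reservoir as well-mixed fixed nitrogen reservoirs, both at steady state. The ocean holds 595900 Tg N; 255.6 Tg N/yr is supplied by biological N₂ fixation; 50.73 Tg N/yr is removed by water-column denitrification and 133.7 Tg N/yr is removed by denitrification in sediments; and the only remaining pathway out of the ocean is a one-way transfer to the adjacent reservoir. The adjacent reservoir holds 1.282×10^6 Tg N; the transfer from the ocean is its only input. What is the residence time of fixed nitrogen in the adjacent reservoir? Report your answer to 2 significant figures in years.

18000 yr

Balance the ocean: ΣF_in = 255.60 Tg N/yr.
Transfer to the adjacent reservoir = ΣF_in − (50.73 + 133.7) = 71.170 Tg N/yr.
At steady state the output of the adjacent reservoir equals its input, 71.170 Tg N/yr.
τ = M / F = 1.282×10^6 / 71.170 = 18010 yr.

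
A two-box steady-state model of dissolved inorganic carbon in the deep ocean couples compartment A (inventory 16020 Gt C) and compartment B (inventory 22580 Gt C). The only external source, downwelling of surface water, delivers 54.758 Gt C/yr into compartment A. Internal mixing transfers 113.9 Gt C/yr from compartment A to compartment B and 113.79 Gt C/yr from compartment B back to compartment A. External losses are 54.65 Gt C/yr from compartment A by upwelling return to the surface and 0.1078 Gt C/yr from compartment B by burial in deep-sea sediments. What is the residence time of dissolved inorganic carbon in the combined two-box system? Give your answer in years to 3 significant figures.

For the system as a whole, the A↔B exchange is internal and contributes nothing to the throughput; only the external sinks remove mass.
M_total = 16020 + 22580 = 38600 Gt C.
ΣF_external_out = 54.65 + 0.1078 = 54.758 Gt C/yr.
τ = M_total / ΣF_ext = 38600 / 54.758 = 704.9 yr.

705 yr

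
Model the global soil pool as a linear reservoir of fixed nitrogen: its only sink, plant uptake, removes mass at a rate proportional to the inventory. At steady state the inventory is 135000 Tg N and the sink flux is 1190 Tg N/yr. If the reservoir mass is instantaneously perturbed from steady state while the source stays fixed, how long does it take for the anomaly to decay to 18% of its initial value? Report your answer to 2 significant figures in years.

190 yr

For a linear reservoir the anomaly decays as exp(−t/τ) with τ = M/F = 135000/1190 = 113.4 yr.
exp(−t/τ) = 0.18 ⇒ t = −τ ln(0.18) = 113.4 × 1.715 = 194.5 yr.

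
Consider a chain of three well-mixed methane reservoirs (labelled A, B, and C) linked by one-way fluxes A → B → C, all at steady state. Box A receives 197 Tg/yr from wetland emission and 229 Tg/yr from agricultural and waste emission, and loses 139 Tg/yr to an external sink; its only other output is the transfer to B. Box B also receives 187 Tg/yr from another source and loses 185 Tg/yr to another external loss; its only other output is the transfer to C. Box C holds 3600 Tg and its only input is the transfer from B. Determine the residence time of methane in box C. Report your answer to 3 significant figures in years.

12.5 yr

Box A: F(A→B) = (197 + 229) − 139 = 287.00 Tg/yr.
Box B: F(B→C) = (287.00 + 187) − 185 = 289.00 Tg/yr.
Box C throughput = its input = 289.00 Tg/yr; τ = 3600 / 289.00 = 12.46 yr.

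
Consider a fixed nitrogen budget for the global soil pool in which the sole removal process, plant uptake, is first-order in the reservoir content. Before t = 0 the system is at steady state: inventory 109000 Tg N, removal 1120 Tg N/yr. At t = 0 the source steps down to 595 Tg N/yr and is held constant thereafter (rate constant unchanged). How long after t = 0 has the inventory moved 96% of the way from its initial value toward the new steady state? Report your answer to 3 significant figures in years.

τ = M₀/F₀ = 109000/1120 = 97.32 yr.
The remaining gap fraction is e^(−t/τ); 96% covered ⇒ e^(−t/τ) = 0.0400.
t = −τ ln(0.0400) = 97.32 × 3.219 = 313.3 yr.

313 yr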